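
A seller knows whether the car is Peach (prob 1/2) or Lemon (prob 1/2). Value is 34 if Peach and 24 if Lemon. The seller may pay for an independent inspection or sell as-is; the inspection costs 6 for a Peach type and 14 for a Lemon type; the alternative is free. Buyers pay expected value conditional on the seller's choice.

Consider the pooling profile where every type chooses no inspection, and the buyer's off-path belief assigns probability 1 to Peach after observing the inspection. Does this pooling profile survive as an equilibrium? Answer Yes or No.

Yes

On path, the buyer holds the prior and pays 1/2·34 + 1/2·24 = 29. Off path (the inspection), believing Peach, it pays 34.
Peach: no inspection nets 29; the inspection nets 34 − 6 = 28. Peach stays.
Lemon: no inspection nets 29; the inspection nets 34 − 14 = 20. Lemon stays.
No type deviates, so pooling is sustained.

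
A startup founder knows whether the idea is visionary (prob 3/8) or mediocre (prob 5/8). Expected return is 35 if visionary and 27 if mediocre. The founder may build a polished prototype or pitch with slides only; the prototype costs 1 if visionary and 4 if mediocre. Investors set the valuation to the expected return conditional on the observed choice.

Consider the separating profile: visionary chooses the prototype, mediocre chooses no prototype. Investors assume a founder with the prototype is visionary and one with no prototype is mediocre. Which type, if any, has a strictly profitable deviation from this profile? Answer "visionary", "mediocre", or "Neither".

The prototype pays 35; no prototype pays 27.
visionary: assigned the prototype, nets 35 − 1 = 34; deviating to no prototype nets 27.
mediocre: assigned no prototype, nets 27; deviating to the prototype nets 35 − 4 = 31.
The mediocre type gains 4 by deviating.

mediocre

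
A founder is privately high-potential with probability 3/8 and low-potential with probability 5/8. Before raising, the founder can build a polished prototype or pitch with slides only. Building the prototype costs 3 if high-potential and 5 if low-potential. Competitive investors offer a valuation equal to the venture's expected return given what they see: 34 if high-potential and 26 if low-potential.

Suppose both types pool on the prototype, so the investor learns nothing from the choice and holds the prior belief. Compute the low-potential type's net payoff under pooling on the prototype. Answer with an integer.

Pooled valuation = 3/8·34 + 5/8·26 = 29.
low-potential pays cost 5 for the prototype, so net payoff = 29 − 5 = 24.

24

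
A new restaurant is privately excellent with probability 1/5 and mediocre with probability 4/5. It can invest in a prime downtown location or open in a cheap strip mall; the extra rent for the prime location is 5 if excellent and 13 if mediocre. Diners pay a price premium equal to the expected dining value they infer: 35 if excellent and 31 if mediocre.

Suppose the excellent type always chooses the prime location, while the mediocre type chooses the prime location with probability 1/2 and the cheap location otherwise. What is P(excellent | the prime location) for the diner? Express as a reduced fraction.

1/3

P(the prime location) = (1/5)·1 + (4/5)·(1/2) = 3/5.
By Bayes' rule, P(excellent | the prime location) = (1/5) / (3/5) = 1/3.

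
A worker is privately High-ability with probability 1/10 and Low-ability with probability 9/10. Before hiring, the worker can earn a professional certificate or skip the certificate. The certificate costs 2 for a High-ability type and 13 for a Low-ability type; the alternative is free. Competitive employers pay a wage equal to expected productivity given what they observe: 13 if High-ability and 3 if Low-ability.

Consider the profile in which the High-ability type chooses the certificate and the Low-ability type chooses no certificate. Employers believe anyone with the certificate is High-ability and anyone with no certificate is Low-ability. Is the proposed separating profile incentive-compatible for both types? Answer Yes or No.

Yes

Under these beliefs, the certificate earns wage 13 and no certificate earns wage 3.
High-ability: the certificate nets 13 − 2 = 11; no certificate nets 3. High-ability prefers the certificate.
Low-ability: the certificate nets 13 − 13 = 0; no certificate nets 3. Low-ability prefers no certificate.
Neither type deviates, so the separating profile is an equilibrium.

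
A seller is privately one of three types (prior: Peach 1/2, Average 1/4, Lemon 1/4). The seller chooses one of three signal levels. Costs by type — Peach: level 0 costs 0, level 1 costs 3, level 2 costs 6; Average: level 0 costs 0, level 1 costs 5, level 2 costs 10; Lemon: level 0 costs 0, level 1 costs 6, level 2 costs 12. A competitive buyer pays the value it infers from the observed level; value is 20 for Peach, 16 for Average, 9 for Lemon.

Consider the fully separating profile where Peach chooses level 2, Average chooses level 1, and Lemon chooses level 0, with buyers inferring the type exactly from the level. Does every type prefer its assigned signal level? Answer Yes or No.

Separating prices: level 2 → 20, level 1 → 16, level 0 → 9.
Peach (assigned level 2): level 0: 9 − 0 = 9; level 1: 16 − 3 = 13; level 2: 20 − 6 = 14. Peach stays.
Average (assigned level 1): level 0: 9 − 0 = 9; level 1: 16 − 5 = 11; level 2: 20 − 10 = 10. Average stays.
Lemon (assigned level 0): level 0: 9 − 0 = 9; level 1: 16 − 6 = 10; level 2: 20 − 12 = 8. Lemon prefers level 1.
At least one type deviates; the separating profile fails.

No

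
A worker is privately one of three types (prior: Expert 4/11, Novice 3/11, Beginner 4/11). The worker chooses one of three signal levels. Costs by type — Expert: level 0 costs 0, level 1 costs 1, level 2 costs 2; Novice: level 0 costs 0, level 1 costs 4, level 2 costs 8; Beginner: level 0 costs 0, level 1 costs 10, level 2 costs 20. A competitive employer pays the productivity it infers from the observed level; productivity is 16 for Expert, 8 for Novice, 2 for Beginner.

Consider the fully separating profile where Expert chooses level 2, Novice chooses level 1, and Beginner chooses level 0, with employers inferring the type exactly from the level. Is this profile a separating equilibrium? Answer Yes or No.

Separating wages: level 2 → 16, level 1 → 8, level 0 → 2.
Expert (assigned level 2): level 0: 2 − 0 = 2; level 1: 8 − 1 = 7; level 2: 16 − 2 = 14. Expert stays.
Novice (assigned level 1): level 0: 2 − 0 = 2; level 1: 8 − 4 = 4; level 2: 16 − 8 = 8. Novice prefers level 2.
Beginner (assigned level 0): level 0: 2 − 0 = 2; level 1: 8 − 10 = -2; level 2: 16 − 20 = -4. Beginner stays.
At least one type deviates; the separating profile fails.

No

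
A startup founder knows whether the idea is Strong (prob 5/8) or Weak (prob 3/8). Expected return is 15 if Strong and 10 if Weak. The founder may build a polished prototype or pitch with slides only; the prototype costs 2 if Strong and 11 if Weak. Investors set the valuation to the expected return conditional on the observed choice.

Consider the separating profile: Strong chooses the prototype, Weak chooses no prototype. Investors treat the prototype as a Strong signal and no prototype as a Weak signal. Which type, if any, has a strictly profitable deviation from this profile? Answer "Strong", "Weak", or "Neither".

Neither

The prototype pays 15; no prototype pays 10.
Strong: assigned the prototype, nets 15 − 2 = 13; deviating to no prototype nets 10.
Weak: assigned no prototype, nets 10; deviating to the prototype nets 15 − 11 = 4.
Both types strictly prefer their assigned action; no profitable deviation.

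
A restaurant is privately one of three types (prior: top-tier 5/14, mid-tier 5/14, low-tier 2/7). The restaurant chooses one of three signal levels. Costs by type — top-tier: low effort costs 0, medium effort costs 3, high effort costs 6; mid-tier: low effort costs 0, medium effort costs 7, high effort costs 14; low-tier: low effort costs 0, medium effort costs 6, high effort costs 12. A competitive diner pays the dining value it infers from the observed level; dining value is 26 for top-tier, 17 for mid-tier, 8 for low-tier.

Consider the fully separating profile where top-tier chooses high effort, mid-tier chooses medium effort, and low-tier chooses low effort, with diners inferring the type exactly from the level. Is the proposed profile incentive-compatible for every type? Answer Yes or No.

Separating price premiums: high effort → 26, medium effort → 17, low effort → 8.
top-tier (assigned high effort): low effort: 8 − 0 = 8; medium effort: 17 − 3 = 14; high effort: 26 − 6 = 20. top-tier stays.
mid-tier (assigned medium effort): low effort: 8 − 0 = 8; medium effort: 17 − 7 = 10; high effort: 26 − 14 = 12. mid-tier prefers high effort.
low-tier (assigned low effort): low effort: 8 − 0 = 8; medium effort: 17 − 6 = 11; high effort: 26 − 12 = 14. low-tier prefers high effort.
At least one type deviates; the separating profile fails.

No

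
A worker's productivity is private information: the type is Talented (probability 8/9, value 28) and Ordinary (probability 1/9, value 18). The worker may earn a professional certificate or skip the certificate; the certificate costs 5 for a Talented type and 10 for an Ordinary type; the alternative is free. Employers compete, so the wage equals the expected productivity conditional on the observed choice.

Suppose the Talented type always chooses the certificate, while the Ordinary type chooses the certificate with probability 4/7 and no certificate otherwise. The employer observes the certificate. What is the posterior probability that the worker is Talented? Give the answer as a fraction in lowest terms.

P(the certificate) = (8/9)·1 + (1/9)·(4/7) = 20/21.
By Bayes' rule, P(Talented | the certificate) = (8/9) / (20/21) = 14/15.

14/15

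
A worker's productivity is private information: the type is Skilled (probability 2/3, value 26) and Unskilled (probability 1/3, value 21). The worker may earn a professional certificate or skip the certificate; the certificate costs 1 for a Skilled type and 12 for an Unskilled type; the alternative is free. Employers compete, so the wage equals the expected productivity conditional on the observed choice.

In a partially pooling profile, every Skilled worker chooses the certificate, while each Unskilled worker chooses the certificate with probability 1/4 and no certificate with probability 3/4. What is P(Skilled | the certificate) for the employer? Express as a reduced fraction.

P(the certificate) = (2/3)·1 + (1/3)·(1/4) = 3/4.
By Bayes' rule, P(Skilled | the certificate) = (2/3) / (3/4) = 8/9.

8/9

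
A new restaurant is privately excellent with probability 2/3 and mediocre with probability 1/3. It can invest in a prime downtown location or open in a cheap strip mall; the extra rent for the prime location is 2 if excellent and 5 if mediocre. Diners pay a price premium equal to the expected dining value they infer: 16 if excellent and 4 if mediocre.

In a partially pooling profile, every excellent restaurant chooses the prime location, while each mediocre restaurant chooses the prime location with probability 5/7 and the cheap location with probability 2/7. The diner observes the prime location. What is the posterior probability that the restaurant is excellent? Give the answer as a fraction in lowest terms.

14/19

P(the prime location) = (2/3)·1 + (1/3)·(5/7) = 19/21.
By Bayes' rule, P(excellent | the prime location) = (2/3) / (19/21) = 14/19.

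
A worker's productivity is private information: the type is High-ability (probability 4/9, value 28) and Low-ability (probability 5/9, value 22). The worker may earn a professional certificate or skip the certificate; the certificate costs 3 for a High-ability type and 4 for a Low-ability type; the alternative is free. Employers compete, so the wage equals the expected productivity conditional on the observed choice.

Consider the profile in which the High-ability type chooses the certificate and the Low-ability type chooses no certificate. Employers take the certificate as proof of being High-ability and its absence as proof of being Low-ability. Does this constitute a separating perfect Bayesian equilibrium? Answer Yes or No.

No

Under these beliefs, the certificate earns wage 28 and no certificate earns wage 22.
High-ability: the certificate nets 28 − 3 = 25; no certificate nets 22. High-ability prefers the certificate.
Low-ability: the certificate nets 28 − 4 = 24; no certificate nets 22. Low-ability would deviate to the certificate.
Low-ability has a profitable deviation, so the profile is not an equilibrium.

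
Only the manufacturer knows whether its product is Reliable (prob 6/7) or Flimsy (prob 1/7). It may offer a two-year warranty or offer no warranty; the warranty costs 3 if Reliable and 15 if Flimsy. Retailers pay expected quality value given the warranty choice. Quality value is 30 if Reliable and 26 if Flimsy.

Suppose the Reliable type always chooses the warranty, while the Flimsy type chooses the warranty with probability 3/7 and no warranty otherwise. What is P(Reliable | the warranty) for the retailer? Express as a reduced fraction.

P(the warranty) = (6/7)·1 + (1/7)·(3/7) = 45/49.
By Bayes' rule, P(Reliable | the warranty) = (6/7) / (45/49) = 14/15.

14/15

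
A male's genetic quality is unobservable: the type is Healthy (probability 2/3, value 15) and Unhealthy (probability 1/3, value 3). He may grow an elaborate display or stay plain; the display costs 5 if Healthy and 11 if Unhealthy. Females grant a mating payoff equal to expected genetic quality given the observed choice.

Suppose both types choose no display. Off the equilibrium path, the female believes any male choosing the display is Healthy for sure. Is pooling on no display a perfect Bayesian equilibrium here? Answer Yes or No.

On path, the female holds the prior and pays 2/3·15 + 1/3·3 = 11. Off path (the display), believing Healthy, it pays 15.
Healthy: no display nets 11; the display nets 15 − 5 = 10. Healthy stays.
Unhealthy: no display nets 11; the display nets 15 − 11 = 4. Unhealthy stays.
No type deviates, so pooling is sustained.

Yes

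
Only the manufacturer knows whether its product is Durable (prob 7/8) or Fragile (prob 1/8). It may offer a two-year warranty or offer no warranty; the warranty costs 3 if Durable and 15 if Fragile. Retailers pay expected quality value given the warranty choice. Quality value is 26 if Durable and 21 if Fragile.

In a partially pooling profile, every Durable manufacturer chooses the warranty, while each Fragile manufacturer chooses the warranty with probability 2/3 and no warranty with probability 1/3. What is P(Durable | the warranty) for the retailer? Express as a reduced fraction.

21/23

P(the warranty) = (7/8)·1 + (1/8)·(2/3) = 23/24.
By Bayes' rule, P(Durable | the warranty) = (7/8) / (23/24) = 21/23.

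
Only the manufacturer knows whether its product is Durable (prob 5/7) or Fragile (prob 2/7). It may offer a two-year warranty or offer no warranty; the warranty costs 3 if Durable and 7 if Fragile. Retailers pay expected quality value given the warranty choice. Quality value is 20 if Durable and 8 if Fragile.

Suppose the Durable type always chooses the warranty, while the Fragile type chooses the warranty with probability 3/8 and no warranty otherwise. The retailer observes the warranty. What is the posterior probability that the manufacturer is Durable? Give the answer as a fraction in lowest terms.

P(the warranty) = (5/7)·1 + (2/7)·(3/8) = 23/28.
By Bayes' rule, P(Durable | the warranty) = (5/7) / (23/28) = 20/23.

20/23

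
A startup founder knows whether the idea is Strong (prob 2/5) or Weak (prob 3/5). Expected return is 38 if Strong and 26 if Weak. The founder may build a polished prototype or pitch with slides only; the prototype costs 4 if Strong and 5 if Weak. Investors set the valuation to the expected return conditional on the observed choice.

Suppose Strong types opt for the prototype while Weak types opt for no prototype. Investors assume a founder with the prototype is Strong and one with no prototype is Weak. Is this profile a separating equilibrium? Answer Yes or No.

Under these beliefs, the prototype earns valuation 38 and no prototype earns valuation 26.
Strong: the prototype nets 38 − 4 = 34; no prototype nets 26. Strong prefers the prototype.
Weak: the prototype nets 38 − 5 = 33; no prototype nets 26. Weak would deviate to the prototype.
Weak has a profitable deviation, so the profile is not an equilibrium.

No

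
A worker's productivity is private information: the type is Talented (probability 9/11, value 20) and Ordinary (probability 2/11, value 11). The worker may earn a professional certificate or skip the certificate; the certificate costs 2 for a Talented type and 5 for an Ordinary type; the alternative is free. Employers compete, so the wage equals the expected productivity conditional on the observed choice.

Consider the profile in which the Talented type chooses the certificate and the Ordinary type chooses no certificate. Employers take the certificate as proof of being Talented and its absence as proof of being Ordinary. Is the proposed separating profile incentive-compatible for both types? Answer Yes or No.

Under these beliefs, the certificate earns wage 20 and no certificate earns wage 11.
Talented: the certificate nets 20 − 2 = 18; no certificate nets 11. Talented prefers the certificate.
Ordinary: the certificate nets 20 − 5 = 15; no certificate nets 11. Ordinary would deviate to the certificate.
Ordinary has a profitable deviation, so the profile is not an equilibrium.

No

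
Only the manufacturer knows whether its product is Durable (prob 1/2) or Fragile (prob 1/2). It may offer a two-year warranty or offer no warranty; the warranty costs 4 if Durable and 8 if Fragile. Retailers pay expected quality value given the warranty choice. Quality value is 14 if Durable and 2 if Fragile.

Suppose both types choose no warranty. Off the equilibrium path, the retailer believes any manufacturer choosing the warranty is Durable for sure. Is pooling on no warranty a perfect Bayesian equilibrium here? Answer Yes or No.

No

On path, the retailer holds the prior and pays 1/2·14 + 1/2·2 = 8. Off path (the warranty), believing Durable, it pays 14.
Durable: no warranty nets 8; the warranty nets 14 − 4 = 10. Durable would deviate.
Fragile: no warranty nets 8; the warranty nets 14 − 8 = 6. Fragile stays.
A type deviates, so pooling fails.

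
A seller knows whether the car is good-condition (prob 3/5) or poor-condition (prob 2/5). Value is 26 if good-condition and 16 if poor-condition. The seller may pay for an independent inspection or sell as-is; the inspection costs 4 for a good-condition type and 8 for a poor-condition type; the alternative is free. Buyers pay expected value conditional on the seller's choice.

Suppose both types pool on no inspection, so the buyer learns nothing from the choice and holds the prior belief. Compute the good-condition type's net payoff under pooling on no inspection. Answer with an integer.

Pooled price = 3/5·26 + 2/5·16 = 22.
good-condition pays no cost for no inspection, so net payoff = 22.

22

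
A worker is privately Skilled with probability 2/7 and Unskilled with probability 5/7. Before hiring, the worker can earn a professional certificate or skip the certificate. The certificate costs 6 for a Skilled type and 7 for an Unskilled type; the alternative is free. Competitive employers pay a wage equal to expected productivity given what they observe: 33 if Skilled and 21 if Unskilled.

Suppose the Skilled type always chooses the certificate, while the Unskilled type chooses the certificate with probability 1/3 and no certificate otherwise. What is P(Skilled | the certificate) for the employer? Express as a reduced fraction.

6/11

P(the certificate) = (2/7)·1 + (5/7)·(1/3) = 11/21.
By Bayes' rule, P(Skilled | the certificate) = (2/7) / (11/21) = 6/11.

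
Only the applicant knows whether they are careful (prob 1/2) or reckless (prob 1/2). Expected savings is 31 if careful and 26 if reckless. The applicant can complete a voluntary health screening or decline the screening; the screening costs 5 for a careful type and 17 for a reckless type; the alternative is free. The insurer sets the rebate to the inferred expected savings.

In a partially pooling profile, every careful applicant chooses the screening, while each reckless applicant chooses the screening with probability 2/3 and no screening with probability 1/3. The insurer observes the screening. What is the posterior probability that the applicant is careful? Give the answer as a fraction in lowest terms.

P(the screening) = (1/2)·1 + (1/2)·(2/3) = 5/6.
By Bayes' rule, P(careful | the screening) = (1/2) / (5/6) = 3/5.

3/5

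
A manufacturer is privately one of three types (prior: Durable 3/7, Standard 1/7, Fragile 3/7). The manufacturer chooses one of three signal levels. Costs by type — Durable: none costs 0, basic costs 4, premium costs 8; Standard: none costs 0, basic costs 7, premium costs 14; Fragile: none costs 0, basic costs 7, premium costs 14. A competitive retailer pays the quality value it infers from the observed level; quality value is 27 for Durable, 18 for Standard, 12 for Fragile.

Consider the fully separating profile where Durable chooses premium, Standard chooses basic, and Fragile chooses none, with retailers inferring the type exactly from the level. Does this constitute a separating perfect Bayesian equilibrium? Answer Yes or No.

Separating prices: premium → 27, basic → 18, none → 12.
Durable (assigned premium): none: 12 − 0 = 12; basic: 18 − 4 = 14; premium: 27 − 8 = 19. Durable stays.
Standard (assigned basic): none: 12 − 0 = 12; basic: 18 − 7 = 11; premium: 27 − 14 = 13. Standard prefers premium.
Fragile (assigned none): none: 12 − 0 = 12; basic: 18 − 7 = 11; premium: 27 − 14 = 13. Fragile prefers premium.
At least one type deviates; the separating profile fails.

No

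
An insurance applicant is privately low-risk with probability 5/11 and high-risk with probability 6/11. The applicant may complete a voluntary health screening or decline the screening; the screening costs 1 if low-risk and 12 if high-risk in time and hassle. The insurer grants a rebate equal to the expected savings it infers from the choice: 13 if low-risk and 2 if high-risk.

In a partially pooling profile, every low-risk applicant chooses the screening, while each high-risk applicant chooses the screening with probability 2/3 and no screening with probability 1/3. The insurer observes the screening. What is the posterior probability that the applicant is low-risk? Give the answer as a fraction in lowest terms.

5/9

P(the screening) = (5/11)·1 + (6/11)·(2/3) = 9/11.
By Bayes' rule, P(low-risk | the screening) = (5/11) / (9/11) = 5/9.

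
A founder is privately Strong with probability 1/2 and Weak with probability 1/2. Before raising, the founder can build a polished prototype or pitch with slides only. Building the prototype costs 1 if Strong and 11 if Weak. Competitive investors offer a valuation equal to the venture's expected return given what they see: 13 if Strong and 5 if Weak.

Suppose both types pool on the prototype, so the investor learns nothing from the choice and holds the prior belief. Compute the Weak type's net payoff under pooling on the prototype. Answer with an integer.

Pooled valuation = 1/2·13 + 1/2·5 = 9.
Weak pays cost 11 for the prototype, so net payoff = 9 − 11 = -2.

-2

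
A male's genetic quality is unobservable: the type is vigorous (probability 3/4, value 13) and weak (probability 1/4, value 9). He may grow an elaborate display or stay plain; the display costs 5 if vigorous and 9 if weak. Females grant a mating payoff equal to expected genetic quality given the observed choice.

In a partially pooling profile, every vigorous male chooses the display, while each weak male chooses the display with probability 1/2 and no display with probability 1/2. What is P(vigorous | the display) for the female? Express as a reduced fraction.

P(the display) = (3/4)·1 + (1/4)·(1/2) = 7/8.
By Bayes' rule, P(vigorous | the display) = (3/4) / (7/8) = 6/7.

6/7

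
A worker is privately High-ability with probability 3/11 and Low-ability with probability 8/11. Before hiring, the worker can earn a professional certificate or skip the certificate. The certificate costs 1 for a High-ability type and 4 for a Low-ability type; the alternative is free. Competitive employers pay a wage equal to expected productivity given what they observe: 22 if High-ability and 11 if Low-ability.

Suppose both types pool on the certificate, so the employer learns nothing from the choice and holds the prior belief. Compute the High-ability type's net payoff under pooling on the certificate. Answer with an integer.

13

Pooled wage = 3/11·22 + 8/11·11 = 14.
High-ability pays cost 1 for the certificate, so net payoff = 14 − 1 = 13.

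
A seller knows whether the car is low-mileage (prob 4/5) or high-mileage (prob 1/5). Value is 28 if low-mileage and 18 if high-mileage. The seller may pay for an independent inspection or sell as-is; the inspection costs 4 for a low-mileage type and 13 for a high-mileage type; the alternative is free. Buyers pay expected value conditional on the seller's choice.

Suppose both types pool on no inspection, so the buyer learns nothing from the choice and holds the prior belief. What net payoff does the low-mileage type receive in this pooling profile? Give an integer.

Pooled price = 4/5·28 + 1/5·18 = 26.
low-mileage pays no cost for no inspection, so net payoff = 26.

26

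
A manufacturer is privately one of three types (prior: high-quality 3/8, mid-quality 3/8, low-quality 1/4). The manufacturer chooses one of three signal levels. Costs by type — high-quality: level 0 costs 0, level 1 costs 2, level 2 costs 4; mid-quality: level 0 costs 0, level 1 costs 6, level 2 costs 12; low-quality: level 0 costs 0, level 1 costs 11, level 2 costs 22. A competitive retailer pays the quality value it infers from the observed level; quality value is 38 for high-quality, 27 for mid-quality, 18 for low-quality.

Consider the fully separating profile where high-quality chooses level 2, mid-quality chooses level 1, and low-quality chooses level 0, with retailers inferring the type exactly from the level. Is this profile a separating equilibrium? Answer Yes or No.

No

Separating prices: level 2 → 38, level 1 → 27, level 0 → 18.
high-quality (assigned level 2): level 0: 18 − 0 = 18; level 1: 27 − 2 = 25; level 2: 38 − 4 = 34. high-quality stays.
mid-quality (assigned level 1): level 0: 18 − 0 = 18; level 1: 27 − 6 = 21; level 2: 38 − 12 = 26. mid-quality prefers level 2.
low-quality (assigned level 0): level 0: 18 − 0 = 18; level 1: 27 − 11 = 16; level 2: 38 − 22 = 16. low-quality stays.
At least one type deviates; the separating profile fails.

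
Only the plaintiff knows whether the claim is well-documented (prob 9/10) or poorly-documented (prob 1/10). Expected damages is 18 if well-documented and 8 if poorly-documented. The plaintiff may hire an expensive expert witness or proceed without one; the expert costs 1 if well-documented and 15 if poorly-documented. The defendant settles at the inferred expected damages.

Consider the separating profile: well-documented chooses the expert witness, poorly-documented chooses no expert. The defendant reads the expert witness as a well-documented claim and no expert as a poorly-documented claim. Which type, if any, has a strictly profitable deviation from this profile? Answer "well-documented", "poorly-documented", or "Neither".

Neither

The expert witness pays 18; no expert pays 8.
well-documented: assigned the expert witness, nets 18 − 1 = 17; deviating to no expert nets 8.
poorly-documented: assigned no expert, nets 8; deviating to the expert witness nets 18 − 15 = 3.
Both types strictly prefer their assigned action; no profitable deviation.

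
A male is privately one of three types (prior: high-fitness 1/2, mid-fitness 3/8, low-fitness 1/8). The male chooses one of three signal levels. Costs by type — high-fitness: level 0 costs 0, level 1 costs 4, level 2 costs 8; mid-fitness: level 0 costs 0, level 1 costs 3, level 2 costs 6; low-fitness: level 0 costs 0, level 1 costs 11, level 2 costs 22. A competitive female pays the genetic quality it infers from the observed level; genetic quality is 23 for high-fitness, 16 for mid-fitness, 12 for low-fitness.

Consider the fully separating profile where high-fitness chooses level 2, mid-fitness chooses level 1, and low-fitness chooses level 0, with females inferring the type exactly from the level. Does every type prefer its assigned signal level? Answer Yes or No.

No

Separating mating payoffs: level 2 → 23, level 1 → 16, level 0 → 12.
high-fitness (assigned level 2): level 0: 12 − 0 = 12; level 1: 16 − 4 = 12; level 2: 23 − 8 = 15. high-fitness stays.
mid-fitness (assigned level 1): level 0: 12 − 0 = 12; level 1: 16 − 3 = 13; level 2: 23 − 6 = 17. mid-fitness prefers level 2.
low-fitness (assigned level 0): level 0: 12 − 0 = 12; level 1: 16 − 11 = 5; level 2: 23 − 22 = 1. low-fitness stays.
At least one type deviates; the separating profile fails.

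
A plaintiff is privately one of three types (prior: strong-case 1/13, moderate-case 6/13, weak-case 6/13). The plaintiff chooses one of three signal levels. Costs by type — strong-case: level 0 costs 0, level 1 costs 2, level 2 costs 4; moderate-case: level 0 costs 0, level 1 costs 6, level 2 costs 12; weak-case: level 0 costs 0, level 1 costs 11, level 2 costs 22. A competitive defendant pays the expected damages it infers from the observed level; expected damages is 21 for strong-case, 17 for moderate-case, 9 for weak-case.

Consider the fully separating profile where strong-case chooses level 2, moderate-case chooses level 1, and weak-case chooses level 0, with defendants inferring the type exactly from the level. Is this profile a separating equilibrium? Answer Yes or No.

Yes

Separating settlements: level 2 → 21, level 1 → 17, level 0 → 9.
strong-case (assigned level 2): level 0: 9 − 0 = 9; level 1: 17 − 2 = 15; level 2: 21 − 4 = 17. strong-case stays.
moderate-case (assigned level 1): level 0: 9 − 0 = 9; level 1: 17 − 6 = 11; level 2: 21 − 12 = 9. moderate-case stays.
weak-case (assigned level 0): level 0: 9 − 0 = 9; level 1: 17 − 11 = 6; level 2: 21 − 22 = -1. weak-case stays.
Every type prefers its assigned level; separation holds.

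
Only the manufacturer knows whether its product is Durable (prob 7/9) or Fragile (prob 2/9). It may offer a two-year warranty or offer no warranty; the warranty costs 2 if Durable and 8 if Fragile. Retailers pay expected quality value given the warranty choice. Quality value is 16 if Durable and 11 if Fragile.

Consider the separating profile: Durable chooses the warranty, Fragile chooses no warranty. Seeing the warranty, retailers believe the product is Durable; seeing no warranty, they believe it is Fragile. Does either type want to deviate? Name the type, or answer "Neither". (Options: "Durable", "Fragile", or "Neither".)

The warranty pays 16; no warranty pays 11.
Durable: assigned the warranty, nets 16 − 2 = 14; deviating to no warranty nets 11.
Fragile: assigned no warranty, nets 11; deviating to the warranty nets 16 − 8 = 8.
Both types strictly prefer their assigned action; no profitable deviation.

Neither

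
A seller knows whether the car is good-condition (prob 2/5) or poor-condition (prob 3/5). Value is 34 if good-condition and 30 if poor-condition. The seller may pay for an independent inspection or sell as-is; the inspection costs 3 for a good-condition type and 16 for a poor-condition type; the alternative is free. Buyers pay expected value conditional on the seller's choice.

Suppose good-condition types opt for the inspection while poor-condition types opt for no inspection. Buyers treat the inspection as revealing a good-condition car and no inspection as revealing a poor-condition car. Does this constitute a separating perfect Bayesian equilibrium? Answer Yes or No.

Under these beliefs, the inspection earns price 34 and no inspection earns price 30.
good-condition: the inspection nets 34 − 3 = 31; no inspection nets 30. good-condition prefers the inspection.
poor-condition: the inspection nets 34 − 16 = 18; no inspection nets 30. poor-condition prefers no inspection.
Neither type deviates, so the separating profile is an equilibrium.

Yes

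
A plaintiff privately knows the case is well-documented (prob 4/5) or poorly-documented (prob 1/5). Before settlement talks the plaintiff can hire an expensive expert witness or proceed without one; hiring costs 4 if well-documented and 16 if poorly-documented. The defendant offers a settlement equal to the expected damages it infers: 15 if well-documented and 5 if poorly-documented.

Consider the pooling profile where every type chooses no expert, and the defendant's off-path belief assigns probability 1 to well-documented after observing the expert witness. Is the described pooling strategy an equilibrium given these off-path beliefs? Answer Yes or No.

On path, the defendant holds the prior and pays 4/5·15 + 1/5·5 = 13. Off path (the expert witness), believing well-documented, it pays 15.
well-documented: no expert nets 13; the expert witness nets 15 − 4 = 11. well-documented stays.
poorly-documented: no expert nets 13; the expert witness nets 15 − 16 = -1. poorly-documented stays.
No type deviates, so pooling is sustained.

Yes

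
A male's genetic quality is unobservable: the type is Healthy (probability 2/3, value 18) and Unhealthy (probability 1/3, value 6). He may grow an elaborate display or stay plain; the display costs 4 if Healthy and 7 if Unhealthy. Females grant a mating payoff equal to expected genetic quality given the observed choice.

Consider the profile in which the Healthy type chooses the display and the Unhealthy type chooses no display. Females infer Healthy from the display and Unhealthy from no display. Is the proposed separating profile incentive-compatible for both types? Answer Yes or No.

Under these beliefs, the display earns mating payoff 18 and no display earns mating payoff 6.
Healthy: the display nets 18 − 4 = 14; no display nets 6. Healthy prefers the display.
Unhealthy: the display nets 18 − 7 = 11; no display nets 6. Unhealthy would deviate to the display.
Unhealthy has a profitable deviation, so the profile is not an equilibrium.

No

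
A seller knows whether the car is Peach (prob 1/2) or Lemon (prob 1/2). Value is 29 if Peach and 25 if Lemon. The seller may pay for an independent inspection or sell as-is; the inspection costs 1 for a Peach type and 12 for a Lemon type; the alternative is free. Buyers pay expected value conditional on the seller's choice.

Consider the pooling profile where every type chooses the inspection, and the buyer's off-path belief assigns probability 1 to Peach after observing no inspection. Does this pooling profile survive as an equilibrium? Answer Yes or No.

On path, the buyer holds the prior and pays 1/2·29 + 1/2·25 = 27. Off path (no inspection), believing Peach, it pays 29.
Peach: the inspection nets 27 − 1 = 26; no inspection nets 29. Peach would deviate.
Lemon: the inspection nets 27 − 12 = 15; no inspection nets 29. Lemon would deviate.
A type deviates, so pooling fails.

No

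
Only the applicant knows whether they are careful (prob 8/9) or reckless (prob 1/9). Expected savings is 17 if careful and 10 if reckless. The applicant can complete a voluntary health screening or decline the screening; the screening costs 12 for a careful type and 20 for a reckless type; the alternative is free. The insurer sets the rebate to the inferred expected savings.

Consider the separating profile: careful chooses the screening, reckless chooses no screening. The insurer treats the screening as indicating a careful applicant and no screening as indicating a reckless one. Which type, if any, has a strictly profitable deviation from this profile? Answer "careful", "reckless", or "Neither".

careful

The screening pays 17; no screening pays 10.
careful: assigned the screening, nets 17 − 12 = 5; deviating to no screening nets 10.
reckless: assigned no screening, nets 10; deviating to the screening nets 17 − 20 = -3.
The careful type gains 5 by deviating.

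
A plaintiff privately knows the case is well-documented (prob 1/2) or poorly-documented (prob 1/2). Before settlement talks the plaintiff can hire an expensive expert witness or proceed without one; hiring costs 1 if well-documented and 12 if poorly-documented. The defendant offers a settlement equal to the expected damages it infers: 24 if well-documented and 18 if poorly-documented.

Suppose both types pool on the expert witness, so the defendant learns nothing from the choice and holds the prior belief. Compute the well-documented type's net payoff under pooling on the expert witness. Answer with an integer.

20

Pooled settlement = 1/2·24 + 1/2·18 = 21.
well-documented pays cost 1 for the expert witness, so net payoff = 21 − 1 = 20.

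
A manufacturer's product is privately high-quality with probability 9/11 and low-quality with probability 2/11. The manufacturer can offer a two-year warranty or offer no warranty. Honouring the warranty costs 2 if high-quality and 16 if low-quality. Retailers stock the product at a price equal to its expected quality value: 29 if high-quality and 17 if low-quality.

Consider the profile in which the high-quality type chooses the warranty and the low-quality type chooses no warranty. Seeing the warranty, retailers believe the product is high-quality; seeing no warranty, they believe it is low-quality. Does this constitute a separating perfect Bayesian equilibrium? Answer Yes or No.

Under these beliefs, the warranty earns price 29 and no warranty earns price 17.
high-quality: the warranty nets 29 − 2 = 27; no warranty nets 17. high-quality prefers the warranty.
low-quality: the warranty nets 29 − 16 = 13; no warranty nets 17. low-quality prefers no warranty.
Neither type deviates, so the separating profile is an equilibrium.

Yes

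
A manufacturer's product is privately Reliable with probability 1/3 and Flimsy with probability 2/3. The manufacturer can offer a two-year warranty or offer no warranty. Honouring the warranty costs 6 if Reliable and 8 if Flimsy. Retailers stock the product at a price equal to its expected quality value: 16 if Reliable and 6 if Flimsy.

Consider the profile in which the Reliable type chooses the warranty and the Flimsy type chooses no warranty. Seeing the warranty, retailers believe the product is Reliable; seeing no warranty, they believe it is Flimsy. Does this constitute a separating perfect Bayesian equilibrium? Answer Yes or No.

No

Under these beliefs, the warranty earns price 16 and no warranty earns price 6.
Reliable: the warranty nets 16 − 6 = 10; no warranty nets 6. Reliable prefers the warranty.
Flimsy: the warranty nets 16 − 8 = 8; no warranty nets 6. Flimsy would deviate to the warranty.
Flimsy has a profitable deviation, so the profile is not an equilibrium.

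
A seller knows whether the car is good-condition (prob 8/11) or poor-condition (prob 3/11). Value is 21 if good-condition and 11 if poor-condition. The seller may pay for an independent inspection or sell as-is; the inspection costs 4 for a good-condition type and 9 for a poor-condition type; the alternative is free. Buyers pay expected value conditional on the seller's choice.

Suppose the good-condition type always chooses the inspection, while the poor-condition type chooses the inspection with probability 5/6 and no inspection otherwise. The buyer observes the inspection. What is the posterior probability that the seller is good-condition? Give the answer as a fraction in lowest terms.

P(the inspection) = (8/11)·1 + (3/11)·(5/6) = 21/22.
By Bayes' rule, P(good-condition | the inspection) = (8/11) / (21/22) = 16/21.

16/21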